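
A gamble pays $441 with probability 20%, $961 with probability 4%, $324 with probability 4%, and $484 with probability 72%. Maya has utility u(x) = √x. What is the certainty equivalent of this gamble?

$484

E[u] = 0.2·√441 + 0.04·√961 + 0.04·√324 + 0.72·√484 = 0.2·21 + 0.04·31 + 0.04·18 + 0.72·22 = 22
CE = (22)² = 484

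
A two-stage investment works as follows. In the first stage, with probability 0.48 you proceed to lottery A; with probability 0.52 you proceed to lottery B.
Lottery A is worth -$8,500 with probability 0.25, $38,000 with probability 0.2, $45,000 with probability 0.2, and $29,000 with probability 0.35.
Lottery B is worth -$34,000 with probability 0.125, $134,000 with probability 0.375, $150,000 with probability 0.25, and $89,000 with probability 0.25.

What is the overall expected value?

EV(A) = 0.25 × (-8500) + 0.2 × 38000 + 0.2 × 45000 + 0.35 × 29000 = -2125 + 7600 + 9000 + 10150 = 24625
EV(B) = 0.125 × (-34000) + 0.375 × 134000 + 0.25 × 150000 + 0.25 × 89000 = -4250 + 50250 + 37500 + 22250 = 105750
Overall = 0.48 × 24625 + 0.52 × 105750 = 11820 + 54990 = 66810

$66,810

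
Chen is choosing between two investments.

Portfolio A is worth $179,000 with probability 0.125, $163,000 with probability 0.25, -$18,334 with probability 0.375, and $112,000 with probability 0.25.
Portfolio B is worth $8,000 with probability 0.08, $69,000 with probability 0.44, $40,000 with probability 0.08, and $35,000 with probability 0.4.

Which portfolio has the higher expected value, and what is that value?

Portfolio A = 0.125 × 179000 + 0.25 × 163000 + 0.375 × (-18334) + 0.25 × 112000 = 22375 + 40750 − 6875.25 + 28000 = 84249.75
Portfolio B = 0.08 × 8000 + 0.44 × 69000 + 0.08 × 40000 + 0.4 × 35000 = 640 + 30360 + 3200 + 14000 = 48200

Portfolio A ($84,249.75)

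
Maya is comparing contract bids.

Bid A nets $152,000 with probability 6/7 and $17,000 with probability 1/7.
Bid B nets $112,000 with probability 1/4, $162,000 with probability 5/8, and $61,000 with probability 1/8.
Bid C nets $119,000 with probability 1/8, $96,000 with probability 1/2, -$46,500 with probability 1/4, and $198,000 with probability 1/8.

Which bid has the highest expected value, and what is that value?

Bid B ($136,875)

Bid A = 6/7 × 152000 + 1/7 × 17000 = 130285.7143 + 2428.5714 = 132714.2857
Bid B = 1/4 × 112000 + 5/8 × 162000 + 1/8 × 61000 = 28000 + 101250 + 7625 = 136875
Bid C = 1/8 × 119000 + 1/2 × 96000 + 1/4 × (-46500) + 1/8 × 198000 = 14875 + 48000 − 11625 + 24750 = 76000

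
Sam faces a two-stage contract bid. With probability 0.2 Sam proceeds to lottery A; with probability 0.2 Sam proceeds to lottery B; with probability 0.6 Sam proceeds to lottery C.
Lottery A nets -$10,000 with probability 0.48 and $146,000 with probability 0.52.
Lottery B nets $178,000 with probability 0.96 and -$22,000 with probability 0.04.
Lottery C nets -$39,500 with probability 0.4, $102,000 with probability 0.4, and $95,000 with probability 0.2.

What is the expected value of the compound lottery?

$74,624

EV(A) = 0.48 × (-10000) + 0.52 × 146000 = -4800 + 75920 = 71120
EV(B) = 0.96 × 178000 + 0.04 × (-22000) = 170880 − 880 = 170000
EV(C) = 0.4 × (-39500) + 0.4 × 102000 + 0.2 × 95000 = -15800 + 40800 + 19000 = 44000
Overall = 0.2 × 71120 + 0.2 × 170000 + 0.6 × 44000 = 14224 + 34000 + 26400 = 74624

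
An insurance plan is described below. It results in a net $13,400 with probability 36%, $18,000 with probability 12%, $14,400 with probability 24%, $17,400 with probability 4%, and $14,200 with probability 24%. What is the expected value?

EV = 0.36 × 13400 + 0.12 × 18000 + 0.24 × 14400 + 0.04 × 17400 + 0.24 × 14200 = 4824 + 2160 + 3456 + 696 + 3408 = 14544

$14,544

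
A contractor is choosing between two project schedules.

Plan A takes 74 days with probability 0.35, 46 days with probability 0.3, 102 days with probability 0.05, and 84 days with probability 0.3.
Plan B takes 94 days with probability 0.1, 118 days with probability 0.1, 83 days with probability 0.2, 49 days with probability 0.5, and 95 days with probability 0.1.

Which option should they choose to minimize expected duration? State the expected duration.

Plan A = 0.35 × 74 + 0.3 × 46 + 0.05 × 102 + 0.3 × 84 = 25.9 + 13.8 + 5.1 + 25.2 = 70
Plan B = 0.1 × 94 + 0.1 × 118 + 0.2 × 83 + 0.5 × 49 + 0.1 × 95 = 9.4 + 11.8 + 16.6 + 24.5 + 9.5 = 71.8

Plan A (70 days)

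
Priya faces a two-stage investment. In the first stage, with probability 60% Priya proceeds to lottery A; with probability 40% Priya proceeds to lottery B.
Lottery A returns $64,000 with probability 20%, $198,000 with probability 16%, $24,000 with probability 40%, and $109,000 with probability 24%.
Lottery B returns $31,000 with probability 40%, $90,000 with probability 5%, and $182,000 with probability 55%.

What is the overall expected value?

EV(A) = 0.2 × 64000 + 0.16 × 198000 + 0.4 × 24000 + 0.24 × 109000 = 12800 + 31680 + 9600 + 26160 = 80240
EV(B) = 0.4 × 31000 + 0.05 × 90000 + 0.55 × 182000 = 12400 + 4500 + 100100 = 117000
Overall = 0.6 × 80240 + 0.4 × 117000 = 48144 + 46800 = 94944

$94,944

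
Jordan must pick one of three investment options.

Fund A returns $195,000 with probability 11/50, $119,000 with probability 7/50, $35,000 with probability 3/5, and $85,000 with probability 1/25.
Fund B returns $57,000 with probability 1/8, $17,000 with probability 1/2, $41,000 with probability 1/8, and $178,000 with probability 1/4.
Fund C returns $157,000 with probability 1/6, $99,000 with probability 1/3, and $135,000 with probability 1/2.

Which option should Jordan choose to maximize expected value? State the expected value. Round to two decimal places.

Fund C ($126,666.67)

Fund A = 11/50 × 195000 + 7/50 × 119000 + 3/5 × 35000 + 1/25 × 85000 = 42900 + 16660 + 21000 + 3400 = 83960
Fund B = 1/8 × 57000 + 1/2 × 17000 + 1/8 × 41000 + 1/4 × 178000 = 7125 + 8500 + 5125 + 44500 = 65250
Fund C = 1/6 × 157000 + 1/3 × 99000 + 1/2 × 135000 = 26166.6667 + 33000 + 67500 = 126666.6667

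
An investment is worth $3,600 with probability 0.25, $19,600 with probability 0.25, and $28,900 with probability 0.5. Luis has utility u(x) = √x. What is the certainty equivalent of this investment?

$18,225

E[u] = 0.25·√3600 + 0.25·√19600 + 0.5·√28900 = 0.25·60 + 0.25·140 + 0.5·170 = 135
CE = (135)² = 18225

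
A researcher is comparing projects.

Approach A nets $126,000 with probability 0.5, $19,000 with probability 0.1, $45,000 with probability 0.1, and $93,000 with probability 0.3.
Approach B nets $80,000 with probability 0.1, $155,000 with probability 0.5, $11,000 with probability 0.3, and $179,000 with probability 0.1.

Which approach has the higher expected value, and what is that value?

Approach B ($106,700)

Approach A = 0.5 × 126000 + 0.1 × 19000 + 0.1 × 45000 + 0.3 × 93000 = 63000 + 1900 + 4500 + 27900 = 97300
Approach B = 0.1 × 80000 + 0.5 × 155000 + 0.3 × 11000 + 0.1 × 179000 = 8000 + 77500 + 3300 + 17900 = 106700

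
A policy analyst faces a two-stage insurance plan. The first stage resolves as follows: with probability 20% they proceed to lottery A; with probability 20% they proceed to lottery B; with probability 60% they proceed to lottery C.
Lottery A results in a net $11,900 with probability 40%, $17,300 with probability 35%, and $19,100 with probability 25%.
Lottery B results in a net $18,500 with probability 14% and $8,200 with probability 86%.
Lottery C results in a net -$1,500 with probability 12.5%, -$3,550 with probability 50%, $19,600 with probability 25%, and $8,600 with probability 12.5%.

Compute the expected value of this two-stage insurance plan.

EV(A) = 0.4 × 11900 + 0.35 × 17300 + 0.25 × 19100 = 4760 + 6055 + 4775 = 15590
EV(B) = 0.14 × 18500 + 0.86 × 8200 = 2590 + 7052 = 9642
EV(C) = 0.125 × (-1500) + 0.5 × (-3550) + 0.25 × 19600 + 0.125 × 8600 = -187.5 − 1775 + 4900 + 1075 = 4012.5
Overall = 0.2 × 15590 + 0.2 × 9642 + 0.6 × 4012.5 = 3118 + 1928.4 + 2407.5 = 7453.9

$7,453.90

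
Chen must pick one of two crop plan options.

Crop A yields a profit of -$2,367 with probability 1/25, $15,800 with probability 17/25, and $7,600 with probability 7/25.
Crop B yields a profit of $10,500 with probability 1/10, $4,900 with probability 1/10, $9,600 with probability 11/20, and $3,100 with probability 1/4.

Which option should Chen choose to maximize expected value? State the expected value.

Crop A = 1/25 × (-2367) + 17/25 × 15800 + 7/25 × 7600 = -94.68 + 10744 + 2128 = 12777.32
Crop B = 1/10 × 10500 + 1/10 × 4900 + 11/20 × 9600 + 1/4 × 3100 = 1050 + 490 + 5280 + 775 = 7595

Crop A ($12,777.32)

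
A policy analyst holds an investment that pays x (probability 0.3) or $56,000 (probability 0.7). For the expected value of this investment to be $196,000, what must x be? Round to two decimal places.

x = $522,666.67

0.3·x + 0.7·56000 = 196000
0.3·x = 196000 − 39200 = 156800
x = 156800 / 0.3 = 522666.6667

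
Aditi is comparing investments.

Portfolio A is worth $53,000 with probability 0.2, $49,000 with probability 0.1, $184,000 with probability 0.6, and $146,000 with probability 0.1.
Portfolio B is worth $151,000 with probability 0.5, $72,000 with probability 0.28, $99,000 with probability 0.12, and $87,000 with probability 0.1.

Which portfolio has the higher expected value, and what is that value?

Portfolio A = 0.2 × 53000 + 0.1 × 49000 + 0.6 × 184000 + 0.1 × 146000 = 10600 + 4900 + 110400 + 14600 = 140500
Portfolio B = 0.5 × 151000 + 0.28 × 72000 + 0.12 × 99000 + 0.1 × 87000 = 75500 + 20160 + 11880 + 8700 = 116240

Portfolio A ($140,500)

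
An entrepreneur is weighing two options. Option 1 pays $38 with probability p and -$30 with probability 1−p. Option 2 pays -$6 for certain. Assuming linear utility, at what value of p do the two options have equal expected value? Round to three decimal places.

p·38 + (1−p)·(-30) = -6
68p − 30 = -6
p = (-6 + 30) / 68

p = 0.353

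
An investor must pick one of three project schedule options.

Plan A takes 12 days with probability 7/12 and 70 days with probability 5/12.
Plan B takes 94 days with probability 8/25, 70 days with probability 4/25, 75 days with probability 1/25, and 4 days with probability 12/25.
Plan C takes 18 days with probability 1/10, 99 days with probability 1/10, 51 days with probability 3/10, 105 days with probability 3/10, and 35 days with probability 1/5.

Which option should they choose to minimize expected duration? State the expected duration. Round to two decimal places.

Plan A (36.17 days)

Plan A = 7/12 × 12 + 5/12 × 70 = 7 + 29.1667 = 36.1667
Plan B = 8/25 × 94 + 4/25 × 70 + 1/25 × 75 + 12/25 × 4 = 30.08 + 11.2 + 3 + 1.92 = 46.2
Plan C = 1/10 × 18 + 1/10 × 99 + 3/10 × 51 + 3/10 × 105 + 1/5 × 35 = 1.8 + 9.9 + 15.3 + 31.5 + 7 = 65.5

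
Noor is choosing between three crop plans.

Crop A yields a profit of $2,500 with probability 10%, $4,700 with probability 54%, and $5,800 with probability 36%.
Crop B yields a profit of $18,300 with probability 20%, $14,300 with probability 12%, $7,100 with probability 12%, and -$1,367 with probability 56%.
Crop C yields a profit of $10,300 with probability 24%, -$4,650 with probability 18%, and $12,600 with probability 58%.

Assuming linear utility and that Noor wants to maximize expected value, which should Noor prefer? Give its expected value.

Crop C ($8,943)

Crop A = 0.1 × 2500 + 0.54 × 4700 + 0.36 × 5800 = 250 + 2538 + 2088 = 4876
Crop B = 0.2 × 18300 + 0.12 × 14300 + 0.12 × 7100 + 0.56 × (-1367) = 3660 + 1716 + 852 − 765.52 = 5462.48
Crop C = 0.24 × 10300 + 0.18 × (-4650) + 0.58 × 12600 = 2472 − 837 + 7308 = 8943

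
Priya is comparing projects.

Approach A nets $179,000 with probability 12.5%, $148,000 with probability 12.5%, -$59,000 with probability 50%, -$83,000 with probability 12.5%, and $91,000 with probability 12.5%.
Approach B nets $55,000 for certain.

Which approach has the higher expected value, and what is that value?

Approach A = 0.125 × 179000 + 0.125 × 148000 + 0.5 × (-59000) + 0.125 × (-83000) + 0.125 × 91000 = 22375 + 18500 − 29500 − 10375 + 11375 = 12375
Approach B: 55000 (certain)

Approach B ($55,000)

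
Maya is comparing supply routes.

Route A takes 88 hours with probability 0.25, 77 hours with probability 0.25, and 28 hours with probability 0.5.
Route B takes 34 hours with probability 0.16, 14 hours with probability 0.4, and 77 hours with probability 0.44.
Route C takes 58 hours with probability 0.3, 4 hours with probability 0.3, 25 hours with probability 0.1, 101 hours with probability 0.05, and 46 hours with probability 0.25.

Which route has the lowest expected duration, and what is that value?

Route A = 0.25 × 88 + 0.25 × 77 + 0.5 × 28 = 22 + 19.25 + 14 = 55.25
Route B = 0.16 × 34 + 0.4 × 14 + 0.44 × 77 = 5.44 + 5.6 + 33.88 = 44.92
Route C = 0.3 × 58 + 0.3 × 4 + 0.1 × 25 + 0.05 × 101 + 0.25 × 46 = 17.4 + 1.2 + 2.5 + 5.05 + 11.5 = 37.65

Route C (37.65 hours)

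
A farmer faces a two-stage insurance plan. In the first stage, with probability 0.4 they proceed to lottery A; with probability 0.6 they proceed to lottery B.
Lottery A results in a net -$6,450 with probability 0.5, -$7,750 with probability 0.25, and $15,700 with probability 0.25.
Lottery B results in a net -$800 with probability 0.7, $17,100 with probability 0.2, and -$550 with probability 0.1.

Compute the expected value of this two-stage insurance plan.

EV(A) = 0.5 × (-6450) + 0.25 × (-7750) + 0.25 × 15700 = -3225 − 1937.5 + 3925 = -1237.5
EV(B) = 0.7 × (-800) + 0.2 × 17100 + 0.1 × (-550) = -560 + 3420 − 55 = 2805
Overall = 0.4 × (-1237.5) + 0.6 × 2805 = -495 + 1683 = 1188

$1,188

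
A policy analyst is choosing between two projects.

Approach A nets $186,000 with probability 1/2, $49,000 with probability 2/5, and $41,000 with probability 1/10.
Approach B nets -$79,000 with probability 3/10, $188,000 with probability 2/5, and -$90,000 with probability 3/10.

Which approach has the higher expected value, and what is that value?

Approach A = 1/2 × 186000 + 2/5 × 49000 + 1/10 × 41000 = 93000 + 19600 + 4100 = 116700
Approach B = 3/10 × (-79000) + 2/5 × 188000 + 3/10 × (-90000) = -23700 + 75200 − 27000 = 24500

Approach A ($116,700)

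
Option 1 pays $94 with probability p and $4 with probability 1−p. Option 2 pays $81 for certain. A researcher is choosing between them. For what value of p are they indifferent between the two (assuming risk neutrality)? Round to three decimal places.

p = 0.856

p·94 + (1−p)·4 = 81
90p + 4 = 81
p = (81 − 4) / 90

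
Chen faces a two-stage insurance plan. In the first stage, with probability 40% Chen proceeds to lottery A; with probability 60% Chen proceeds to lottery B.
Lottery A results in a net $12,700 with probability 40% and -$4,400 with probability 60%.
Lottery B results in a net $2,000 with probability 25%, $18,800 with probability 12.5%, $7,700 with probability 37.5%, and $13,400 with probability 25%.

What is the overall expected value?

EV(A) = 0.4 × 12700 + 0.6 × (-4400) = 5080 − 2640 = 2440
EV(B) = 0.25 × 2000 + 0.125 × 18800 + 0.375 × 7700 + 0.25 × 13400 = 500 + 2350 + 2887.5 + 3350 = 9087.5
Overall = 0.4 × 2440 + 0.6 × 9087.5 = 976 + 5452.5 = 6428.5

$6,428.50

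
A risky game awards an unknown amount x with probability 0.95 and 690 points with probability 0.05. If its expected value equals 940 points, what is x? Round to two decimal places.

0.95·x + 0.05·690 = 940
0.95·x = 940 − 34.5 = 905.5
x = 905.5 / 0.95 = 953.1579

x = 953.16 points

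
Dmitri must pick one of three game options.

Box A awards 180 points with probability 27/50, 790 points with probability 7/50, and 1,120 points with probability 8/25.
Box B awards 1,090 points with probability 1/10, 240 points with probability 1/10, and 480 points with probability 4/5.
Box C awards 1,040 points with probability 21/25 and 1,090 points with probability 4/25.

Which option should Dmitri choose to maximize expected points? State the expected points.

Box A = 27/50 × 180 + 7/50 × 790 + 8/25 × 1120 = 97.2 + 110.6 + 358.4 = 566.2
Box B = 1/10 × 1090 + 1/10 × 240 + 4/5 × 480 = 109 + 24 + 384 = 517
Box C = 21/25 × 1040 + 4/25 × 1090 = 873.6 + 174.4 = 1048

Box C (1,048 points)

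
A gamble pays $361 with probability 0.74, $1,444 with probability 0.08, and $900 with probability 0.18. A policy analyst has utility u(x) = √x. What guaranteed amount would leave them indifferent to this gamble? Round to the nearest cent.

E[u] = 0.74·√361 + 0.08·√1444 + 0.18·√900 = 0.74·19 + 0.08·38 + 0.18·30 = 22.5
CE = (22.5)² = 506.25

$506.25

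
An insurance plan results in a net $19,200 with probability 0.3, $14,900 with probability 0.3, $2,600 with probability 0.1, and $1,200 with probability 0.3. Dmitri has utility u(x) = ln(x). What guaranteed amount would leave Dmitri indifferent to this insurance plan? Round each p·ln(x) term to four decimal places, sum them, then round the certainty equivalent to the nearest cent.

E[u] = 0.3·ln(19200) + 0.3·ln(14900) + 0.1·ln(2600) + 0.3·ln(1200) = 2.9588 + 2.8827 + 0.7863 + 2.1270 = 8.7548
CE = e^8.7548 ≈ 6341.05

$6,341.05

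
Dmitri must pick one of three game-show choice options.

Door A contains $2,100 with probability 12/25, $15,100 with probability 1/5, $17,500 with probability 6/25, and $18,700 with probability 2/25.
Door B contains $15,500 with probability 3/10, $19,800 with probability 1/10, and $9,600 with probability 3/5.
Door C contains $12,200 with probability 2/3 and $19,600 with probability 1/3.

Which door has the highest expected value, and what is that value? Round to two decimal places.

Door A = 12/25 × 2100 + 1/5 × 15100 + 6/25 × 17500 + 2/25 × 18700 = 1008 + 3020 + 4200 + 1496 = 9724
Door B = 3/10 × 15500 + 1/10 × 19800 + 3/5 × 9600 = 4650 + 1980 + 5760 = 12390
Door C = 2/3 × 12200 + 1/3 × 19600 = 8133.3333 + 6533.3333 = 14666.6667

Door C ($14,666.67)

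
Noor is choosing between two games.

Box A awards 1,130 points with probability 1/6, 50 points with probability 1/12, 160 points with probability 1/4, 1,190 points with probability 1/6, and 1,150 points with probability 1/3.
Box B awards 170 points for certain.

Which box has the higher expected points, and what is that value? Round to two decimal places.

Box A (814.17 points)

Box A = 1/6 × 1130 + 1/12 × 50 + 1/4 × 160 + 1/6 × 1190 + 1/3 × 1150 = 188.3333 + 4.1667 + 40 + 198.3333 + 383.3333 = 814.1667
Box B: 170 (certain)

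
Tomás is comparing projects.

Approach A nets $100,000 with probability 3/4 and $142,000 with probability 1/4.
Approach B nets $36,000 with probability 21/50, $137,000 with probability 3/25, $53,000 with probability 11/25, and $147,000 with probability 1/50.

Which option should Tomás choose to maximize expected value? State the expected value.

Approach A = 3/4 × 100000 + 1/4 × 142000 = 75000 + 35500 = 110500
Approach B = 21/50 × 36000 + 3/25 × 137000 + 11/25 × 53000 + 1/50 × 147000 = 15120 + 16440 + 23320 + 2940 = 57820

Approach A ($110,500)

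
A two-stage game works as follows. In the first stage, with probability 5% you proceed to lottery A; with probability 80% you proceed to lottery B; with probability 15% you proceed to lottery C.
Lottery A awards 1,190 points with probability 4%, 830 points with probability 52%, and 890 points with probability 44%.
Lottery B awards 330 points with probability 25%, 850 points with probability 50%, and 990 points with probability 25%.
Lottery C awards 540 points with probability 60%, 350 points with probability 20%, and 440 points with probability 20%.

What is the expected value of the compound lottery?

EV(A) = 0.04 × 1190 + 0.52 × 830 + 0.44 × 890 = 47.6 + 431.6 + 391.6 = 870.8
EV(B) = 0.25 × 330 + 0.5 × 850 + 0.25 × 990 = 82.5 + 425 + 247.5 = 755
EV(C) = 0.6 × 540 + 0.2 × 350 + 0.2 × 440 = 324 + 70 + 88 = 482
Overall = 0.05 × 870.8 + 0.8 × 755 + 0.15 × 482 = 43.54 + 604 + 72.3 = 719.84

719.84 points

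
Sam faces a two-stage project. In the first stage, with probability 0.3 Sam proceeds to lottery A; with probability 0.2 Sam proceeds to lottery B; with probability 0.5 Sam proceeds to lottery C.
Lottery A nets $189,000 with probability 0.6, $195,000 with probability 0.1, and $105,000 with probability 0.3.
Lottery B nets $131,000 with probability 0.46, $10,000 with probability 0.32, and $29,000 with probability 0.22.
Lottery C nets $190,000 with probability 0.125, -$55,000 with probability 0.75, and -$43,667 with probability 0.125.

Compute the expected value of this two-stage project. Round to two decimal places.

EV(A) = 0.6 × 189000 + 0.1 × 195000 + 0.3 × 105000 = 113400 + 19500 + 31500 = 164400
EV(B) = 0.46 × 131000 + 0.32 × 10000 + 0.22 × 29000 = 60260 + 3200 + 6380 = 69840
EV(C) = 0.125 × 190000 + 0.75 × (-55000) + 0.125 × (-43667) = 23750 − 41250 − 5458.375 = -22958.375
Overall = 0.3 × 164400 + 0.2 × 69840 + 0.5 × (-22958.375) = 49320 + 13968 − 11479.1875 = 51808.8125

$51,808.81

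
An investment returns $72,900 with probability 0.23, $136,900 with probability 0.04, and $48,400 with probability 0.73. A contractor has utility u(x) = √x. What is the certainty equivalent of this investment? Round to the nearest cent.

$56,406.25

E[u] = 0.23·√72900 + 0.04·√136900 + 0.73·√48400 = 0.23·270 + 0.04·370 + 0.73·220 = 237.5
CE = (237.5)² = 56406.25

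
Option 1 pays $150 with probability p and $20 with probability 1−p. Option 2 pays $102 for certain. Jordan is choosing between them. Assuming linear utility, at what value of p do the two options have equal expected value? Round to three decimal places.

p = 0.631

p·150 + (1−p)·20 = 102
130p + 20 = 102
p = (102 − 20) / 130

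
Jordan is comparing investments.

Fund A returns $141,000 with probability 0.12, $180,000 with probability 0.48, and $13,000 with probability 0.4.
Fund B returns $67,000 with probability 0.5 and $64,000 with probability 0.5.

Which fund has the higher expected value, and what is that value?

Fund A = 0.12 × 141000 + 0.48 × 180000 + 0.4 × 13000 = 16920 + 86400 + 5200 = 108520
Fund B = 0.5 × 67000 + 0.5 × 64000 = 33500 + 32000 = 65500

Fund A ($108,520)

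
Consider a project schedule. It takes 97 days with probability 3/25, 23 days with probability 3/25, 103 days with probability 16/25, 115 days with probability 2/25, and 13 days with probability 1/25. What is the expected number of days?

90.04 days

EV = 3/25 × 97 + 3/25 × 23 + 16/25 × 103 + 2/25 × 115 + 1/25 × 13 = 11.64 + 2.76 + 65.92 + 9.2 + 0.52 = 90.04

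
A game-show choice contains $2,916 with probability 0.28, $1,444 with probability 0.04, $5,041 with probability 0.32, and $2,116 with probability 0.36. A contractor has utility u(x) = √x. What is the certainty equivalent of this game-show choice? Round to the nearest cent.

$3,127.05

E[u] = 0.28·√2916 + 0.04·√1444 + 0.32·√5041 + 0.36·√2116 = 0.28·54 + 0.04·38 + 0.32·71 + 0.36·46 = 55.92
CE = (55.92)² = 3127.0464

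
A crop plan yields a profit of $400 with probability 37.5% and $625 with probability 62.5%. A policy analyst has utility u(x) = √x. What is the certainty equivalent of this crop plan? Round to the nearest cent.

$534.77

E[u] = 0.375·√400 + 0.625·√625 = 0.375·20 + 0.625·25 = 23.125
CE = (23.125)² = 534.765625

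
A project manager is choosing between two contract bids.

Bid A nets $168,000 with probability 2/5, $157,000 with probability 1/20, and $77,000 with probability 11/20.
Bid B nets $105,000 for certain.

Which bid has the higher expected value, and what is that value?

Bid A = 2/5 × 168000 + 1/20 × 157000 + 11/20 × 77000 = 67200 + 7850 + 42350 = 117400
Bid B: 105000 (certain)

Bid A ($117,400)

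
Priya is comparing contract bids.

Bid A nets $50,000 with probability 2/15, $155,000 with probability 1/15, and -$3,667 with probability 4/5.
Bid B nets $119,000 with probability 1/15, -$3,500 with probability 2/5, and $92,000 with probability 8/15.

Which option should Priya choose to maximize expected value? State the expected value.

Bid A = 2/15 × 50000 + 1/15 × 155000 + 4/5 × (-3667) = 6666.6667 + 10333.3333 − 2933.6 = 14066.4
Bid B = 1/15 × 119000 + 2/5 × (-3500) + 8/15 × 92000 = 7933.3333 − 1400 + 49066.6667 = 55600

Bid B ($55,600)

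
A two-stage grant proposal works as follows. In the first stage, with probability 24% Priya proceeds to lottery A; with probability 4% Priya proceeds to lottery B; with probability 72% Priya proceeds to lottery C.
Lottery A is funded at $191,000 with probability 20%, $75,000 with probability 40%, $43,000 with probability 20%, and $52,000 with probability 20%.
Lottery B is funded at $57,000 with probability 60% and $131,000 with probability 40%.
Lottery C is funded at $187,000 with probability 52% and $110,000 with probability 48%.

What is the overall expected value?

EV(A) = 0.2 × 191000 + 0.4 × 75000 + 0.2 × 43000 + 0.2 × 52000 = 38200 + 30000 + 8600 + 10400 = 87200
EV(B) = 0.6 × 57000 + 0.4 × 131000 = 34200 + 52400 = 86600
EV(C) = 0.52 × 187000 + 0.48 × 110000 = 97240 + 52800 = 150040
Overall = 0.24 × 87200 + 0.04 × 86600 + 0.72 × 150040 = 20928 + 3464 + 108028.8 = 132420.8

$132,420.80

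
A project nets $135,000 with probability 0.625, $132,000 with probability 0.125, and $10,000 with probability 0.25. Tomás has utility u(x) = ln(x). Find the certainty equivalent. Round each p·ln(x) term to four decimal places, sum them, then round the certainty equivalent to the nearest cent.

$70,227.83

E[u] = 0.625·ln(135000) + 0.125·ln(132000) + 0.25·ln(10000) = 7.3831 + 1.4738 + 2.3026 = 11.1595
CE = e^11.1595 ≈ 70227.83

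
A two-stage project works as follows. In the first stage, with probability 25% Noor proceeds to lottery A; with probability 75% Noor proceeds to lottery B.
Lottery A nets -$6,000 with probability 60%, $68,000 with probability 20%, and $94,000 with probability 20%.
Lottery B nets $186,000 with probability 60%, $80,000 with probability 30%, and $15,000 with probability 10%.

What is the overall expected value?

EV(A) = 0.6 × (-6000) + 0.2 × 68000 + 0.2 × 94000 = -3600 + 13600 + 18800 = 28800
EV(B) = 0.6 × 186000 + 0.3 × 80000 + 0.1 × 15000 = 111600 + 24000 + 1500 = 137100
Overall = 0.25 × 28800 + 0.75 × 137100 = 7200 + 102825 = 110025

$110,025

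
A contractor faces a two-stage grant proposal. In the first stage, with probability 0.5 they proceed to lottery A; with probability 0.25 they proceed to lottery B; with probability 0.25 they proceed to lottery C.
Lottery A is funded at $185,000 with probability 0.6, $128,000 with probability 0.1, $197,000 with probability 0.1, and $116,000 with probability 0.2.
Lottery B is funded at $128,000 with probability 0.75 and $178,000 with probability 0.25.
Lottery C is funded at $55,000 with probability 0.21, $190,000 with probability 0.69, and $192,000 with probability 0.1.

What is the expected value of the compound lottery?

$158,937.50

EV(A) = 0.6 × 185000 + 0.1 × 128000 + 0.1 × 197000 + 0.2 × 116000 = 111000 + 12800 + 19700 + 23200 = 166700
EV(B) = 0.75 × 128000 + 0.25 × 178000 = 96000 + 44500 = 140500
EV(C) = 0.21 × 55000 + 0.69 × 190000 + 0.1 × 192000 = 11550 + 131100 + 19200 = 161850
Overall = 0.5 × 166700 + 0.25 × 140500 + 0.25 × 161850 = 83350 + 35125 + 40462.5 = 158937.5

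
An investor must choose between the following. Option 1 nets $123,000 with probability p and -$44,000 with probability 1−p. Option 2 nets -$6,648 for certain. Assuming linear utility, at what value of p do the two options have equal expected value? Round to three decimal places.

p = 0.224

p·123000 + (1−p)·(-44000) = -6648
167000p − 44000 = -6648
p = (-6648 + 44000) / 167000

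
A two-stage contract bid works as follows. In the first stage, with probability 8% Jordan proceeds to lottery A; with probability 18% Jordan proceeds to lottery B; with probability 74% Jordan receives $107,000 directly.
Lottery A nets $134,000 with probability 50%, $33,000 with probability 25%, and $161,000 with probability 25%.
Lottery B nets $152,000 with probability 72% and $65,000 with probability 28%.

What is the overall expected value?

$111,395.20

EV(A) = 0.5 × 134000 + 0.25 × 33000 + 0.25 × 161000 = 67000 + 8250 + 40250 = 115500
EV(B) = 0.72 × 152000 + 0.28 × 65000 = 109440 + 18200 = 127640
Branch C: 107000 (certain)
Overall = 0.08 × 115500 + 0.18 × 127640 + 0.74 × 107000 = 9240 + 22975.2 + 79180 = 111395.2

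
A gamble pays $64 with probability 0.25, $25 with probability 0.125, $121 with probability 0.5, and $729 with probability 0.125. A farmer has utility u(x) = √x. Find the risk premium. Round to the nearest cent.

$38.50

E[u] = 0.25·√64 + 0.125·√25 + 0.5·√121 + 0.125·√729 = 0.25·8 + 0.125·5 + 0.5·11 + 0.125·27 = 11.5
CE = (11.5)² = 132.25
Risk premium = EV − CE = 170.75 − 132.25 = 38.5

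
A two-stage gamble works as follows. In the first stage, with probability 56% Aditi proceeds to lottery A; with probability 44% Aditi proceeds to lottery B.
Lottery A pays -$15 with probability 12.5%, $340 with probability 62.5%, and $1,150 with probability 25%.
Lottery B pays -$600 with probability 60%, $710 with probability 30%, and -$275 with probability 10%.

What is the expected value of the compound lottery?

EV(A) = 0.125 × (-15) + 0.625 × 340 + 0.25 × 1150 = -1.875 + 212.5 + 287.5 = 498.125
EV(B) = 0.6 × (-600) + 0.3 × 710 + 0.1 × (-275) = -360 + 213 − 27.5 = -174.5
Overall = 0.56 × 498.125 + 0.44 × (-174.5) = 278.95 − 76.78 = 202.17

$202.17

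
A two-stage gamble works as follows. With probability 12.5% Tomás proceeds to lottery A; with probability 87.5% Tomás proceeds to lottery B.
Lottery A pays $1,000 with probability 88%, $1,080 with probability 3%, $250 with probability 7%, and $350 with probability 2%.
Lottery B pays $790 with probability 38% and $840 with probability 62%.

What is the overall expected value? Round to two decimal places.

EV(A) = 0.88 × 1000 + 0.03 × 1080 + 0.07 × 250 + 0.02 × 350 = 880 + 32.4 + 17.5 + 7 = 936.9
EV(B) = 0.38 × 790 + 0.62 × 840 = 300.2 + 520.8 = 821
Overall = 0.125 × 936.9 + 0.875 × 821 = 117.1125 + 718.375 = 835.4875

$835.49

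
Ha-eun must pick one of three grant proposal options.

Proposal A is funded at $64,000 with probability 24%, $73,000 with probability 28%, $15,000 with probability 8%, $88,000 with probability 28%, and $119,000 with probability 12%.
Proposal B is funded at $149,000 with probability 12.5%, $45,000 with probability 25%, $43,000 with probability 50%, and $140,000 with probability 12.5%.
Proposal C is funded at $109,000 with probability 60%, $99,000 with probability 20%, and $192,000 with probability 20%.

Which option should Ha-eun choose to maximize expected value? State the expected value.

Proposal C ($123,600)

Proposal A = 0.24 × 64000 + 0.28 × 73000 + 0.08 × 15000 + 0.28 × 88000 + 0.12 × 119000 = 15360 + 20440 + 1200 + 24640 + 14280 = 75920
Proposal B = 0.125 × 149000 + 0.25 × 45000 + 0.5 × 43000 + 0.125 × 140000 = 18625 + 11250 + 21500 + 17500 = 68875
Proposal C = 0.6 × 109000 + 0.2 × 99000 + 0.2 × 192000 = 65400 + 19800 + 38400 = 123600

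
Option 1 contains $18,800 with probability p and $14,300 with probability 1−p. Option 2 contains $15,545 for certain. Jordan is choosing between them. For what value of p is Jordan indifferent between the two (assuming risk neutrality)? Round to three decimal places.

p·18800 + (1−p)·14300 = 15545
4500p + 14300 = 15545
p = (15545 − 14300) / 4500

p = 0.277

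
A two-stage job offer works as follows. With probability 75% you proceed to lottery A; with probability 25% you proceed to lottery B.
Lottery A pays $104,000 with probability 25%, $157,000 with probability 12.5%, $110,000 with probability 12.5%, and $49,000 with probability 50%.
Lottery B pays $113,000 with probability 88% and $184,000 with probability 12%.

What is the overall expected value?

$93,286.25

EV(A) = 0.25 × 104000 + 0.125 × 157000 + 0.125 × 110000 + 0.5 × 49000 = 26000 + 19625 + 13750 + 24500 = 83875
EV(B) = 0.88 × 113000 + 0.12 × 184000 = 99440 + 22080 = 121520
Overall = 0.75 × 83875 + 0.25 × 121520 = 62906.25 + 30380 = 93286.25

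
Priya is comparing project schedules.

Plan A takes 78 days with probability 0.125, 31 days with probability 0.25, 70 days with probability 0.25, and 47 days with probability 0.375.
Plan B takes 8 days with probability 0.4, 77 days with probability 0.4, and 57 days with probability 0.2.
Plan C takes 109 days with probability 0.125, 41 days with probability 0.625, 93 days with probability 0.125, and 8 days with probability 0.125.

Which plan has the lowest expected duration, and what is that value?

Plan B (45.4 days)

Plan A = 0.125 × 78 + 0.25 × 31 + 0.25 × 70 + 0.375 × 47 = 9.75 + 7.75 + 17.5 + 17.625 = 52.625
Plan B = 0.4 × 8 + 0.4 × 77 + 0.2 × 57 = 3.2 + 30.8 + 11.4 = 45.4
Plan C = 0.125 × 109 + 0.625 × 41 + 0.125 × 93 + 0.125 × 8 = 13.625 + 25.625 + 11.625 + 1 = 51.875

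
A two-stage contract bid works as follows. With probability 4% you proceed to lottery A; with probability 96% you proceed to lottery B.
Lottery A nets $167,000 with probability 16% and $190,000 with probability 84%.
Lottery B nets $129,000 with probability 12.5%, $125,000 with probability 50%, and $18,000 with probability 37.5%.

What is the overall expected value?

EV(A) = 0.16 × 167000 + 0.84 × 190000 = 26720 + 159600 = 186320
EV(B) = 0.125 × 129000 + 0.5 × 125000 + 0.375 × 18000 = 16125 + 62500 + 6750 = 85375
Overall = 0.04 × 186320 + 0.96 × 85375 = 7452.8 + 81960 = 89412.8

$89,412.80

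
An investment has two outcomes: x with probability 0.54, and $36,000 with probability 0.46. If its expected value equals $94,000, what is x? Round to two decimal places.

0.54·x + 0.46·36000 = 94000
0.54·x = 94000 − 16560 = 77440
x = 77440 / 0.54 = 143407.4074

x = $143,407.41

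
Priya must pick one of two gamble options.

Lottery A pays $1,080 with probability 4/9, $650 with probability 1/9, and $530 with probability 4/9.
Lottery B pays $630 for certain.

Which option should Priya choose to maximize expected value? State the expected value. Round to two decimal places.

Lottery A = 4/9 × 1080 + 1/9 × 650 + 4/9 × 530 = 480 + 72.2222 + 235.5556 = 787.7778
Lottery B: 630 (certain)

Lottery A ($787.78)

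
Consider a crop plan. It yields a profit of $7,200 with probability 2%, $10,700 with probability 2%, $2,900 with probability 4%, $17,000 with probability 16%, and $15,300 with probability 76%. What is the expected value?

$14,822

EV = 0.02 × 7200 + 0.02 × 10700 + 0.04 × 2900 + 0.16 × 17000 + 0.76 × 15300 = 144 + 214 + 116 + 2720 + 11628 = 14822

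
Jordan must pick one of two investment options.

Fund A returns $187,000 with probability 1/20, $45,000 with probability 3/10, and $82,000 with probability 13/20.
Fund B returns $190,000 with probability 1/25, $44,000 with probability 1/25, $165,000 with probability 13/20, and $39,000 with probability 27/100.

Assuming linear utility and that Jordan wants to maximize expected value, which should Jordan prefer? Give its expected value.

Fund A = 1/20 × 187000 + 3/10 × 45000 + 13/20 × 82000 = 9350 + 13500 + 53300 = 76150
Fund B = 1/25 × 190000 + 1/25 × 44000 + 13/20 × 165000 + 27/100 × 39000 = 7600 + 1760 + 107250 + 10530 = 127140

Fund B ($127,140)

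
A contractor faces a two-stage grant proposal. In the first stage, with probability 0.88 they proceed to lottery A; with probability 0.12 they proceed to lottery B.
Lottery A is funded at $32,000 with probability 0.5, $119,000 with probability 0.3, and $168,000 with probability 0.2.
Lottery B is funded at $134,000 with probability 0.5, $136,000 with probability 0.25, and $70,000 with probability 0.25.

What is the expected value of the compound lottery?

$89,284

EV(A) = 0.5 × 32000 + 0.3 × 119000 + 0.2 × 168000 = 16000 + 35700 + 33600 = 85300
EV(B) = 0.5 × 134000 + 0.25 × 136000 + 0.25 × 70000 = 67000 + 34000 + 17500 = 118500
Overall = 0.88 × 85300 + 0.12 × 118500 = 75064 + 14220 = 89284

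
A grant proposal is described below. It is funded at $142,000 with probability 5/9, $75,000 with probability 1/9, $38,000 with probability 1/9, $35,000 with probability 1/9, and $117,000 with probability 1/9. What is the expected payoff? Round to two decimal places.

EV = 5/9 × 142000 + 1/9 × 75000 + 1/9 × 38000 + 1/9 × 35000 + 1/9 × 117000 = 78888.8889 + 8333.3333 + 4222.2222 + 3888.8889 + 13000 = 108333.3333

$108,333.33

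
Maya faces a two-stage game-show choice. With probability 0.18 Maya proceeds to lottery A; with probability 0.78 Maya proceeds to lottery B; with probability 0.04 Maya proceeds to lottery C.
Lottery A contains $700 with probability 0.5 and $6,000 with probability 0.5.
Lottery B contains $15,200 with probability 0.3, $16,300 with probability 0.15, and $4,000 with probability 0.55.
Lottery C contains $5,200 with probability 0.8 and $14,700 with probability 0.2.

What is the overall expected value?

EV(A) = 0.5 × 700 + 0.5 × 6000 = 350 + 3000 = 3350
EV(B) = 0.3 × 15200 + 0.15 × 16300 + 0.55 × 4000 = 4560 + 2445 + 2200 = 9205
EV(C) = 0.8 × 5200 + 0.2 × 14700 = 4160 + 2940 = 7100
Overall = 0.18 × 3350 + 0.78 × 9205 + 0.04 × 7100 = 603 + 7179.9 + 284 = 8066.9

$8,066.90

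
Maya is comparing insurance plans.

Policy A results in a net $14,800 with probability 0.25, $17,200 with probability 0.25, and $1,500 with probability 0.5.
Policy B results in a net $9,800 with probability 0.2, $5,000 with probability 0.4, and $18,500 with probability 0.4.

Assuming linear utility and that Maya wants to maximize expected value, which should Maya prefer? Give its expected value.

Policy A = 0.25 × 14800 + 0.25 × 17200 + 0.5 × 1500 = 3700 + 4300 + 750 = 8750
Policy B = 0.2 × 9800 + 0.4 × 5000 + 0.4 × 18500 = 1960 + 2000 + 7400 = 11360

Policy B ($11,360)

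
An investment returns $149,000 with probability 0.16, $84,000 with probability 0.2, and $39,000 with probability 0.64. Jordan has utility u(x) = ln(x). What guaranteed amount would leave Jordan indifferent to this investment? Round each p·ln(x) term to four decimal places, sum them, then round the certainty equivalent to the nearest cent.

$56,342.25

E[u] = 0.16·ln(149000) + 0.2·ln(84000) + 0.64·ln(39000) = 1.9059 + 2.2677 + 6.7656 = 10.9392
CE = e^10.9392 ≈ 56342.25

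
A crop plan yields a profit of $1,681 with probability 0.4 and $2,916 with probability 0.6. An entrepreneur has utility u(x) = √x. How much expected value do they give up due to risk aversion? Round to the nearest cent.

E[u] = 0.4·√1681 + 0.6·√2916 = 0.4·41 + 0.6·54 = 48.8
CE = (48.8)² = 2381.44
Risk premium = EV − CE = 2422 − 2381.44 = 40.56

$40.56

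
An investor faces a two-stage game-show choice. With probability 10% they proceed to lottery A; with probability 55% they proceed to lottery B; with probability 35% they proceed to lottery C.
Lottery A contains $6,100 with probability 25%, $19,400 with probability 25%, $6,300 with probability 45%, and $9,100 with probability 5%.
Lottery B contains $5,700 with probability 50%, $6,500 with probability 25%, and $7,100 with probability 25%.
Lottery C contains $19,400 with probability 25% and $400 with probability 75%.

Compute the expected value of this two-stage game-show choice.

$6,206.50

EV(A) = 0.25 × 6100 + 0.25 × 19400 + 0.45 × 6300 + 0.05 × 9100 = 1525 + 4850 + 2835 + 455 = 9665
EV(B) = 0.5 × 5700 + 0.25 × 6500 + 0.25 × 7100 = 2850 + 1625 + 1775 = 6250
EV(C) = 0.25 × 19400 + 0.75 × 400 = 4850 + 300 = 5150
Overall = 0.1 × 9665 + 0.55 × 6250 + 0.35 × 5150 = 966.5 + 3437.5 + 1802.5 = 6206.5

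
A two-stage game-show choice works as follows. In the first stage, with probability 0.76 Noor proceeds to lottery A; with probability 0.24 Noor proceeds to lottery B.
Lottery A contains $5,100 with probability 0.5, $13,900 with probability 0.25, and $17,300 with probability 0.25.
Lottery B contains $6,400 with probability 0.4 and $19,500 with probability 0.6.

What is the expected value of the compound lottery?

EV(A) = 0.5 × 5100 + 0.25 × 13900 + 0.25 × 17300 = 2550 + 3475 + 4325 = 10350
EV(B) = 0.4 × 6400 + 0.6 × 19500 = 2560 + 11700 = 14260
Overall = 0.76 × 10350 + 0.24 × 14260 = 7866 + 3422.4 = 11288.4

$11,288.40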